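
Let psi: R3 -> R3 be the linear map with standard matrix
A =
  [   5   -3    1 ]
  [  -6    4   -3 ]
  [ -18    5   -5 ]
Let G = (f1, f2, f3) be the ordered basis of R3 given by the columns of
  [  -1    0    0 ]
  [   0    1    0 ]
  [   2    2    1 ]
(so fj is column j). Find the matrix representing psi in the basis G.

[[3, 1, -1], [0, -2, -3], [2, -3, 3]]

The j-th column of [psi]_G is [psi(fj)]_G.
psi(f1) = A f1 = <-3, 0, 8> = 3f1 + 0·f2 + 2f3, so column 1 is <3, 0, 2>.
Repeating for f2, f3 and assembling the columns gives [[3, 1, -1], [0, -2, -3], [2, -3, 3]].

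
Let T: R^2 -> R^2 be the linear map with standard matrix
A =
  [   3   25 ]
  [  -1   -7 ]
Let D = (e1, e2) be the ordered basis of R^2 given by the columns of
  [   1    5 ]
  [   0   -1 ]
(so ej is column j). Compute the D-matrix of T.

[[-2, 0], [1, -2]]

The j-th column of [T]_D is [T(ej)]_D.
T(e1) = A e1 = <3, -1> = -2e1 + e2, so column 1 is <-2, 1>.
Repeating for e2 and assembling the columns gives [[-2, 0], [1, -2]].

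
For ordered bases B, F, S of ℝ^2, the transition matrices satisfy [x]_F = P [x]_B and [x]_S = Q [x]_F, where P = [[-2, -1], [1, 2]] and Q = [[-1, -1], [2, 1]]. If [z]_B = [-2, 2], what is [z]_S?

[-4, 6]

Composing the changes, [z]_S = Q P [z]_B.
Q P = [[1, -1], [-3, 0]]; applying this to [-2, 2] gives [-4, 6].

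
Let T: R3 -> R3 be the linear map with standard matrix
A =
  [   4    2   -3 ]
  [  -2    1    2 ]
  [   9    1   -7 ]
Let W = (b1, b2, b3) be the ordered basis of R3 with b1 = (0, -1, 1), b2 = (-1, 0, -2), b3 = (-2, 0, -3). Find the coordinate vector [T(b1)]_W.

(-1, -1, 3)

Column 1 of [T]_W is the W-coordinate vector of T(b1).
In standard coordinates T(b1) = A b1 = (-5, 1, -8).
Converting to W: (-5, 1, -8) = -b1 - b2 + 3b3, so the coordinate vector is (-1, -1, 3).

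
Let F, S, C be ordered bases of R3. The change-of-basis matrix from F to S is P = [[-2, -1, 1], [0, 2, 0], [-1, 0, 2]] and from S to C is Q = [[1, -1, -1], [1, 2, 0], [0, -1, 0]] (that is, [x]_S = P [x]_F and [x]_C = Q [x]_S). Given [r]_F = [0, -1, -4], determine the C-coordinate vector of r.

[7, -7, 2]

Composing the changes, [r]_C = Q P [r]_F.
Q P = [[-1, -3, -1], [-2, 3, 1], [0, -2, 0]]; applying this to [0, -1, -4] gives [7, -7, 2].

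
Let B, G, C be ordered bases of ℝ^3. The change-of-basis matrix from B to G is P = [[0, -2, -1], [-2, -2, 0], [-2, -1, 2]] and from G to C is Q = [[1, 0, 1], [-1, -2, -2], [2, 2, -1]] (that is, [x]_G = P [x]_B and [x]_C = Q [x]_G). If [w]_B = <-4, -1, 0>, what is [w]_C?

Apply P to get G-coordinates <2, 10, 9>, then Q to get C-coordinates.
The result is [w]_C = <11, -40, 15>.

<11, -40, 15>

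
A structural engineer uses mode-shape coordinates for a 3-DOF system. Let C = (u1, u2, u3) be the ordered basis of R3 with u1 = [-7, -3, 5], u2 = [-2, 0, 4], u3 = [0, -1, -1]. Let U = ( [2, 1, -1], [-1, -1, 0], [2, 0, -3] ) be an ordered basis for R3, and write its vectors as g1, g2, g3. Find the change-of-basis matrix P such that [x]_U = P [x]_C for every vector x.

[[-2, 2, 1], [1, 2, 2], [-1, -2, 0]]

Take x = uj: its C-coordinates are the j-th standard unit vector, so P e_j — column j of P — equals [uj]_U.
u1 = -2g1 + g2 - g3, giving column 1 = [-2, 1, -1]; repeating for each j gives P = [[-2, 2, 1], [1, 2, 2], [-1, -2, 0]].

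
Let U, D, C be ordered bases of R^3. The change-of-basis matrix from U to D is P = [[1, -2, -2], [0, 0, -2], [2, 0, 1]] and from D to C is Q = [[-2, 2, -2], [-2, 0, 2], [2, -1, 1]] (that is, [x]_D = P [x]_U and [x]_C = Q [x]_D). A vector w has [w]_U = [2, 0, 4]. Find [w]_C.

[-20, 28, 4]

First [w]_D = P [w]_U = [-6, -8, 8].
Then [w]_C = Q [w]_D = [-20, 28, 4].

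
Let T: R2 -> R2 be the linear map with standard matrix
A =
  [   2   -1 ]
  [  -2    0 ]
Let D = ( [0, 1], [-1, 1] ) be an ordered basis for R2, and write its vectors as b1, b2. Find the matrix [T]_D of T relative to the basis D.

[[-1, -1], [1, 3]]

Let P have columns b1, b2. Then [T]_D = P^(-1) A P.
Here det P = 1, so P^(-1) is integer; computing A P first and then P^(-1)(A P) gives [[-1, -1], [1, 3]].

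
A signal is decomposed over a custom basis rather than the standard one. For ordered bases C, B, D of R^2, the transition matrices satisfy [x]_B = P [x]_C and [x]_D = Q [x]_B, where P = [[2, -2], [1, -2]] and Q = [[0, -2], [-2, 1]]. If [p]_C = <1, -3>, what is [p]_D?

<-14, -9>

First [p]_B = P [p]_C = <8, 7>.
Then [p]_D = Q [p]_B = <-14, -9>.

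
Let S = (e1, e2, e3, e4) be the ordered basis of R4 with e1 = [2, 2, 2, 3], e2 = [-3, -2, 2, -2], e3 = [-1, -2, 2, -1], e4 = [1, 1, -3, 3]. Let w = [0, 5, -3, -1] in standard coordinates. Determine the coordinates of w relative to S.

[0, 1, -4, -1]

Write w = c_1 e1 + ... + c_4 e4 and solve for the c_i.
Row-reducing the augmented matrix [M | w] gives c = (0, 1, -4, -1).
Check: 0·e1 + e2 - 4e3 - e4 = [0, 5, -3, -1].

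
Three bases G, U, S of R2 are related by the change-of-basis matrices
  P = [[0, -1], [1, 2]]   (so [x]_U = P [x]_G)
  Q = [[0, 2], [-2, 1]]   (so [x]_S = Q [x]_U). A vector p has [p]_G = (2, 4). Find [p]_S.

Composing the changes, [p]_S = Q P [p]_G.
Q P = [[2, 4], [1, 4]]; applying this to (2, 4) gives (20, 18).

(20, 18)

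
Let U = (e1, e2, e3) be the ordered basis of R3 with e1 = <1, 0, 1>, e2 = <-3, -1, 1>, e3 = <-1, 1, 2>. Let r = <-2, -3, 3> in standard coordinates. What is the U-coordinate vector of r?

<3, 2, -1>

[r]_U is the unique c with M c = r, where M has columns e1, ..., e3.
Row-reducing the augmented matrix [M | r] gives c = (3, 2, -1).
Check: 3e1 + 2e2 - e3 = <-2, -3, 3>.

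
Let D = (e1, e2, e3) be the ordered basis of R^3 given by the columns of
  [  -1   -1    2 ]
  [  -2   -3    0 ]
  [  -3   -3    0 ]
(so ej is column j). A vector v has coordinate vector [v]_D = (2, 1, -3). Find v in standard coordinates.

(-9, -7, -9)

The coordinates say v = 2e1 + e2 - 3e3; adding the scaled basis vectors gives (-9, -7, -9).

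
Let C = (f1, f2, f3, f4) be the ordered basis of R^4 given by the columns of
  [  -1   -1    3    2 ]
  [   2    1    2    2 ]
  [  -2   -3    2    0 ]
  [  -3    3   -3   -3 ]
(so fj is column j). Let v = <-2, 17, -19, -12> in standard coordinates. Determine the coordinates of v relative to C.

<4, 3, -1, 4>

Write v = c_1 f1 + ... + c_4 f4 and solve for the c_i.
Gaussian elimination on [M | v] yields c = (4, 3, -1, 4).
Check: 4f1 + 3f2 - f3 + 4f4 = <-2, 17, -19, -12>.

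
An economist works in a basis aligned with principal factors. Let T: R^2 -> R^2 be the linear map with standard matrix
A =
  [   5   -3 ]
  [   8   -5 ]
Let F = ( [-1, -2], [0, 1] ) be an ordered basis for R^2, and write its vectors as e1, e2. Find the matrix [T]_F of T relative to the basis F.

[[-1, 3], [0, 1]]

The j-th column of [T]_F is [T(ej)]_F.
T(e1) = A e1 = [1, 2] = -e1 + 0·e2, so column 1 is [-1, 0].
Repeating for e2 and assembling the columns gives [[-1, 3], [0, 1]].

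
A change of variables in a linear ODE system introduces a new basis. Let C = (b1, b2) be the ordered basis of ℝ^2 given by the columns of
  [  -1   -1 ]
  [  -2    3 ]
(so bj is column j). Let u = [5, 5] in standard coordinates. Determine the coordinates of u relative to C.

We seek scalars with c_1 b1 + c_2 b2 = u; equivalently solve M c = u where the columns of M are b1, b2.
System: -c_1 - c_2 = 5, -2c_1 + 3c_2 = 5; solving gives c_1 = -4, c_2 = -1.
Check: -4b1 - b2 = [5, 5].

[-4, -1]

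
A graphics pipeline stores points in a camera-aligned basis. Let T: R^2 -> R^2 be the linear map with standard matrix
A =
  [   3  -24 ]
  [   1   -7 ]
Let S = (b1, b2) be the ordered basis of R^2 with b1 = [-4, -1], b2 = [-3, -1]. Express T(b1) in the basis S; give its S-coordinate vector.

[-3, 0]

Column 1 of [T]_S is the S-coordinate vector of T(b1).
In standard coordinates T(b1) = A b1 = [12, 3].
Converting to S: [12, 3] = -3b1 + 0·b2, so the coordinate vector is [-3, 0].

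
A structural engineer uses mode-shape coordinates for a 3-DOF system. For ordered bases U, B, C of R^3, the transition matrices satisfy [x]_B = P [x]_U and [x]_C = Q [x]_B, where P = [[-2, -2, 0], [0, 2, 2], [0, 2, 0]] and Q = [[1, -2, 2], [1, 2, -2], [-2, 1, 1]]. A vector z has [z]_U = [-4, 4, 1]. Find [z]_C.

[-4, 4, 18]

Composing the changes, [z]_C = Q P [z]_U.
Q P = [[-2, -2, -4], [-2, -2, 4], [4, 8, 2]]; applying this to [-4, 4, 1] gives [-4, 4, 18].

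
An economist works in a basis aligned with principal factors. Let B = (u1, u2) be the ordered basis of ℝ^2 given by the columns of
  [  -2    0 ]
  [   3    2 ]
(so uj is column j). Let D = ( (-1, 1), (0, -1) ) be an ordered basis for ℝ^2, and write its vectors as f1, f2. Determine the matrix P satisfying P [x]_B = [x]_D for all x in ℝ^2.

[[2, 0], [-1, -2]]

Let M have columns uj and N have columns fj. Then for every x, N [x]_D = x = M [x]_B, so P = N^(-1) M.
Since det N = 1, N^(-1) has integer entries; multiplying gives P = [[2, 0], [-1, -2]].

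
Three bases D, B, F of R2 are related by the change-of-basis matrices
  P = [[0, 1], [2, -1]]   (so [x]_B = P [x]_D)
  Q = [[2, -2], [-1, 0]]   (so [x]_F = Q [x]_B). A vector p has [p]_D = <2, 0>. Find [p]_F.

Apply P to get B-coordinates <0, 4>, then Q to get F-coordinates.
The result is [p]_F = <-8, 0>.

<-8, 0>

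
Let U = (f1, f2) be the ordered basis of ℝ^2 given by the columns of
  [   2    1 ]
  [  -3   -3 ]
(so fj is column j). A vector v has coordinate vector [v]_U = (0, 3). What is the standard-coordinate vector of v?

By definition v = 0·f1 + 3f2.
Summing componentwise gives (3, -9).

(3, -9)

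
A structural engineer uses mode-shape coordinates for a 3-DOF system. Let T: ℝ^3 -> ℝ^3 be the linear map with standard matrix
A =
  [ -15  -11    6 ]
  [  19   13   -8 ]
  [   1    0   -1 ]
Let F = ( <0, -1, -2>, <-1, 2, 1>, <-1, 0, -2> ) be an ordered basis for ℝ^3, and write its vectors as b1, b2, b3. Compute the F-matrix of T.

[[1, -3, 1], [2, -2, -1], [-1, 3, -2]]

The j-th column of [T]_F is [T(bj)]_F.
T(b1) = A b1 = <-1, 3, 2> = b1 + 2b2 - b3, so column 1 is <1, 2, -1>.
Repeating for b2, b3 and assembling the columns gives [[1, -3, 1], [2, -2, -1], [-1, 3, -2]].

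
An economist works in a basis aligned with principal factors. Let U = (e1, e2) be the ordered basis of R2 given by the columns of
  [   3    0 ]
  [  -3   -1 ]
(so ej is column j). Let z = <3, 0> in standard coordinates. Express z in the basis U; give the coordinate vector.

[z]_U is the unique c with M c = z, where M has columns e1, e2.
System: 3c_1 + 0c_2 = 3, -3c_1 - c_2 = 0; solving gives c_1 = 1, c_2 = -3.
Check: e1 - 3e2 = <3, 0>.

<1, -3>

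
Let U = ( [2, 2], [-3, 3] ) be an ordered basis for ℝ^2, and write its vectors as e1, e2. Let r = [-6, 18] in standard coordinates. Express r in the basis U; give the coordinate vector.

[3, 4]

[r]_U is the unique c with M c = r, where M has columns e1, e2.
System: 2c_1 - 3c_2 = -6, 2c_1 + 3c_2 = 18; solving gives c_1 = 3, c_2 = 4.
Check: 3e1 + 4e2 = [-6, 18].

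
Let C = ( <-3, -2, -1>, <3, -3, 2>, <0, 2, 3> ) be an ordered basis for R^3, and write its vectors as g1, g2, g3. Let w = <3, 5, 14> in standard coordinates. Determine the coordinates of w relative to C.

<0, 1, 4>

[w]_C is the unique c with M c = w, where M has columns g1, ..., g3.
Row-reducing the augmented matrix [M | w] gives c = (0, 1, 4).
Check: 0·g1 + g2 + 4g3 = <3, 5, 14>.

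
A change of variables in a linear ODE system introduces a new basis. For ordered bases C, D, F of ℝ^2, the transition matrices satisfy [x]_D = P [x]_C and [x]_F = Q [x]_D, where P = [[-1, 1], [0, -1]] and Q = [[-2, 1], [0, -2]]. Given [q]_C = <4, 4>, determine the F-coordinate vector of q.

Composing the changes, [q]_F = Q P [q]_C.
Q P = [[2, -3], [0, 2]]; applying this to <4, 4> gives <-4, 8>.

<-4, 8>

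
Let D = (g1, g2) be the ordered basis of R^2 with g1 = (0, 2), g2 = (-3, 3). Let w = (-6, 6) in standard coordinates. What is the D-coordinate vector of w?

We seek scalars with c_1 g1 + c_2 g2 = w; equivalently solve M c = w where the columns of M are g1, g2.
System: 0c_1 - 3c_2 = -6, 2c_1 + 3c_2 = 6; solving gives c_1 = 0, c_2 = 2.
Check: 0·g1 + 2g2 = (-6, 6).

(0, 2)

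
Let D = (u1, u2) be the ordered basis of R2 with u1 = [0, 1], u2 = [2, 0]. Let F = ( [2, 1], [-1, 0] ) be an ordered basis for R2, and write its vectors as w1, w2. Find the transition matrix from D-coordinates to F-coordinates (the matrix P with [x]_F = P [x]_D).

[[1, 0], [2, -2]]

Column j of P is [uj]_F, since P maps D-coordinates to F-coordinates.
Expressing u1 in F: u1 = w1 + 2w2, so column 1 of P is [1, 2].
Doing the same for each uj gives P = [[1, 0], [2, -2]].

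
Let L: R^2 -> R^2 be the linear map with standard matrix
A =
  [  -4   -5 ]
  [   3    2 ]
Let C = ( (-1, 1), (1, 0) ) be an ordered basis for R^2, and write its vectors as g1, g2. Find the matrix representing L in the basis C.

Let P have columns g1, g2. Then [L]_C = P^(-1) A P.
Here det P = -1, so P^(-1) is integer; computing A P first and then P^(-1)(A P) gives [[-1, 3], [-2, -1]].

[[-1, 3], [-2, -1]]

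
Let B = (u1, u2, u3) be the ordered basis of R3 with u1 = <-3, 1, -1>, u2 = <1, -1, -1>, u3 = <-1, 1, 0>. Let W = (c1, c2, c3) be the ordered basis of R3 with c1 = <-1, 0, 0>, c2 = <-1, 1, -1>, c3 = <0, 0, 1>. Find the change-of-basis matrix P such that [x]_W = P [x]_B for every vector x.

[[2, 0, 0], [1, -1, 1], [0, -2, 1]]

Let M have columns uj and N have columns cj. Then for every x, N [x]_W = x = M [x]_B, so P = N^(-1) M.
Since det N = -1, N^(-1) has integer entries; multiplying gives P = [[2, 0, 0], [1, -1, 1], [0, -2, 1]].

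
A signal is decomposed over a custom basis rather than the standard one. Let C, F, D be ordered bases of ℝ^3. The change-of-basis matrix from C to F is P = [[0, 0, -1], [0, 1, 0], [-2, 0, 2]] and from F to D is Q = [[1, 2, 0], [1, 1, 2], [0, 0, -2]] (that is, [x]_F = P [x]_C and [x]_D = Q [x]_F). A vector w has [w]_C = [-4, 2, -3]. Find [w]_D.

[7, 9, -4]

First [w]_F = P [w]_C = [3, 2, 2].
Then [w]_D = Q [w]_F = [7, 9, -4].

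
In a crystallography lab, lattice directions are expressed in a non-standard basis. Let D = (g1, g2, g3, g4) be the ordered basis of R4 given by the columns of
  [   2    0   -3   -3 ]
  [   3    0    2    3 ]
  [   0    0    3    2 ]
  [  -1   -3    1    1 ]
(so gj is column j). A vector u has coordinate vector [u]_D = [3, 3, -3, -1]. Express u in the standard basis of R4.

The coordinates say u = 3g1 + 3g2 - 3g3 - g4; adding the scaled basis vectors gives [18, 0, -11, -16].

[18, 0, -11, -16]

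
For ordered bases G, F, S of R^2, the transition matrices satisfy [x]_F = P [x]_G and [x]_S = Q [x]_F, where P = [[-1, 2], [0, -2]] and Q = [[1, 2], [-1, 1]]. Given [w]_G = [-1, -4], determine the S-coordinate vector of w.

[9, 15]

Composing the changes, [w]_S = Q P [w]_G.
Q P = [[-1, -2], [1, -4]]; applying this to [-1, -4] gives [9, 15].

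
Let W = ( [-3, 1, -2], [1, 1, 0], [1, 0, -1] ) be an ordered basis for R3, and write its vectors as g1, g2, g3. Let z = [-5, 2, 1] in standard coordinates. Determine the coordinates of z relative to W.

Write z = c_1 g1 + ... + c_3 g3 and solve for the c_i.
Row-reducing the augmented matrix [M | z] gives c = (1, 1, -3).
Check: g1 + g2 - 3g3 = [-5, 2, 1].

[1, 1, -3]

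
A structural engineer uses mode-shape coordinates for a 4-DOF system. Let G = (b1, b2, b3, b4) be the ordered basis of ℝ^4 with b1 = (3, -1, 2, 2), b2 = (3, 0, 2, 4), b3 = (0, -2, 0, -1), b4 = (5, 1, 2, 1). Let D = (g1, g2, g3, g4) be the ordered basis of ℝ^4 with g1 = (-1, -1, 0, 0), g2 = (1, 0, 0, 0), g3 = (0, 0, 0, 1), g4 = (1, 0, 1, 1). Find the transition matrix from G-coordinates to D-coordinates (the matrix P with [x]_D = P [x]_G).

Let M have columns bj and N have columns gj. Then for every x, N [x]_D = x = M [x]_G, so P = N^(-1) M.
Since det N = -1, N^(-1) has integer entries; multiplying gives P = [[1, 0, 2, -1], [2, 1, 2, 2], [0, 2, -1, -1], [2, 2, 0, 2]].

[[1, 0, 2, -1], [2, 1, 2, 2], [0, 2, -1, -1], [2, 2, 0, 2]]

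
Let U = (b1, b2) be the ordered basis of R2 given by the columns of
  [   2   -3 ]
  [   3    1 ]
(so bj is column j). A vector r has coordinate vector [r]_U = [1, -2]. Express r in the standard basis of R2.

[8, 1]

By definition r = b1 - 2b2.
Summing componentwise gives [8, 1].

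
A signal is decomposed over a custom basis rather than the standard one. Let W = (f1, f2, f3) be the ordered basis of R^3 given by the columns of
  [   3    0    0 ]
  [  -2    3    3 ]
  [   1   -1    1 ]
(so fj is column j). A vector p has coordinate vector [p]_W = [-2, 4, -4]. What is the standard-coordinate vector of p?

[-6, 4, -10]

By definition p = -2f1 + 4f2 - 4f3.
Summing componentwise gives [-6, 4, -10].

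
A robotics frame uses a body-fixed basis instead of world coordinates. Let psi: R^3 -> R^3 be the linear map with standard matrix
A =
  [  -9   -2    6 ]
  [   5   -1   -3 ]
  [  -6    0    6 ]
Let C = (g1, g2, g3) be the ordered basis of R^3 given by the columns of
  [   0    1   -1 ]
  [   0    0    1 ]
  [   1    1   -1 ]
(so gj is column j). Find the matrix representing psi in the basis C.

The j-th column of [psi]_C is [psi(gj)]_C.
psi(g1) = A g1 = (6, -3, 6) = 0·g1 + 3g2 - 3g3, so column 1 is (0, 3, -3).
Repeating for g2, g3 and assembling the columns gives [[0, 3, -1], [3, -1, -2], [-3, 2, -3]].

[[0, 3, -1], [3, -1, -2], [-3, 2, -3]]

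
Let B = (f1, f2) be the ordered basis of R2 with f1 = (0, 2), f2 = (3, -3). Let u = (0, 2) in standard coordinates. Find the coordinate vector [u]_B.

We seek scalars with c_1 f1 + c_2 f2 = u; equivalently solve M c = u where the columns of M are f1, f2.
System: 0c_1 + 3c_2 = 0, 2c_1 - 3c_2 = 2; solving gives c_1 = 1, c_2 = 0.
Check: f1 + 0·f2 = (0, 2).

(1, 0)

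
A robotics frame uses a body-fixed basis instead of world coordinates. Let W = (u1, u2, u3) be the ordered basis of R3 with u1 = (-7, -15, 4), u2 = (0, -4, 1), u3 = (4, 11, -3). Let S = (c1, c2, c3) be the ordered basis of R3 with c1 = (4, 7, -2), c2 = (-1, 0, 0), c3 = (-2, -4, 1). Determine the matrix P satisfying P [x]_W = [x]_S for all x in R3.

[[-1, 0, 1], [-1, -2, 2], [2, 1, -1]]

Column j of P is [uj]_S, since P maps W-coordinates to S-coordinates.
Expressing u1 in S: u1 = -c1 - c2 + 2c3, so column 1 of P is (-1, -1, 2).
Doing the same for each uj gives P = [[-1, 0, 1], [-1, -2, 2], [2, 1, -1]].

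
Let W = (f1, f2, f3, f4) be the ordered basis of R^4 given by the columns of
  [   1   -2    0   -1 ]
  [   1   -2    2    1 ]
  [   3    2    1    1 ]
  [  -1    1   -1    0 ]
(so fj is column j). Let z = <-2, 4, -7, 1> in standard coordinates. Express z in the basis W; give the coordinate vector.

<-2, -2, -1, 4>

We seek scalars with c_1 f1 + ... + c_4 f4 = z; equivalently solve M c = z where the columns of M are f1, ..., f4.
Solving this 4x4 system gives c = (-2, -2, -1, 4).
Check: -2f1 - 2f2 - f3 + 4f4 = <-2, 4, -7, 1>.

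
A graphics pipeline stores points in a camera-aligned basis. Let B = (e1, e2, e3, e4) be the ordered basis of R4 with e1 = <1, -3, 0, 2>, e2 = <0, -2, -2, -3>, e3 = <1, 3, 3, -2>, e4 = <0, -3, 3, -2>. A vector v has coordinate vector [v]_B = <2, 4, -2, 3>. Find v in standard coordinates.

The coordinates say v = 2e1 + 4e2 - 2e3 + 3e4; adding the scaled basis vectors gives <0, -29, -5, -10>.

<0, -29, -5, -10>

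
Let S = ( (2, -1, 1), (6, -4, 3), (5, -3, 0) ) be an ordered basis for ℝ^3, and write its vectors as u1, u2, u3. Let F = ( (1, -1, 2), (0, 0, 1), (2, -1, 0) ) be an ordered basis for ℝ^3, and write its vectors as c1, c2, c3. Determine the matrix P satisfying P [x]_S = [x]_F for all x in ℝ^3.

Let M have columns uj and N have columns cj. Then for every x, N [x]_F = x = M [x]_S, so P = N^(-1) M.
Since det N = -1, N^(-1) has integer entries; multiplying gives P = [[0, 2, 1], [1, -1, -2], [1, 2, 2]].

[[0, 2, 1], [1, -1, -2], [1, 2, 2]]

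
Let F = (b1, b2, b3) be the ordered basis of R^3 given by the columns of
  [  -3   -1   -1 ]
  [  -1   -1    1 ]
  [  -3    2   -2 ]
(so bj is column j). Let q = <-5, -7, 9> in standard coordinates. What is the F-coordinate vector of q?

<1, 4, -2>

[q]_F is the unique c with M c = q, where M has columns b1, ..., b3.
Gaussian elimination on [M | q] yields c = (1, 4, -2).
Check: b1 + 4b2 - 2b3 = <-5, -7, 9>.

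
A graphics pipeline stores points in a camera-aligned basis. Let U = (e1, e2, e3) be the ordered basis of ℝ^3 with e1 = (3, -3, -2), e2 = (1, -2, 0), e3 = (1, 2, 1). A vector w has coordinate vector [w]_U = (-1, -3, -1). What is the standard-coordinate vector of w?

The coordinates say w = -e1 - 3e2 - e3; adding the scaled basis vectors gives (-7, 7, 1).

(-7, 7, 1)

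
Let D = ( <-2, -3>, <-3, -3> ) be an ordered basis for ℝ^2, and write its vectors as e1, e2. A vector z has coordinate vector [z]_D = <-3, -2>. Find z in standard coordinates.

<12, 15>

By definition z = -3e1 - 2e2.
Summing componentwise gives <12, 15>.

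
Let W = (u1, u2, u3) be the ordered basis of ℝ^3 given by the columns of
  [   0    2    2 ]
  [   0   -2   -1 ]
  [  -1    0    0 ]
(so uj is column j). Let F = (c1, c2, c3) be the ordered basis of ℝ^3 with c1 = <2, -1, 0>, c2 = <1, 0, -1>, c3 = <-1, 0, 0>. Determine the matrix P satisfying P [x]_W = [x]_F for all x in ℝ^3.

Let M have columns uj and N have columns cj. Then for every x, N [x]_F = x = M [x]_W, so P = N^(-1) M.
Since det N = -1, N^(-1) has integer entries; multiplying gives P = [[0, 2, 1], [1, 0, 0], [1, 2, 0]].

[[0, 2, 1], [1, 0, 0], [1, 2, 0]]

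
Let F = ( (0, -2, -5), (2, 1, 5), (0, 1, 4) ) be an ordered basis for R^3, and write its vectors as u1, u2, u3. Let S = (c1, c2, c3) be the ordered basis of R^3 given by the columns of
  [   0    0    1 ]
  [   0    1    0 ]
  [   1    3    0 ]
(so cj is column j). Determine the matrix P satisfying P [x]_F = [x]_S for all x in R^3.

[[1, 2, 1], [-2, 1, 1], [0, 2, 0]]

Column j of P is [uj]_S, since P maps F-coordinates to S-coordinates.
Expressing u1 in S: u1 = c1 - 2c2 + 0·c3, so column 1 of P is (1, -2, 0).
Doing the same for each uj gives P = [[1, 2, 1], [-2, 1, 1], [0, 2, 0]].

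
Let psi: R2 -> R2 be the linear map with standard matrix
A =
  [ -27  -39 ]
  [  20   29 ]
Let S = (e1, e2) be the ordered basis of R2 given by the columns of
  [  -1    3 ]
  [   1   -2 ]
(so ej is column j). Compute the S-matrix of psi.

[[3, 0], [-3, -1]]

Let P have columns e1, e2. Then [psi]_S = P^(-1) A P.
Here det P = -1, so P^(-1) is integer; computing A P first and then P^(-1)(A P) gives [[3, 0], [-3, -1]].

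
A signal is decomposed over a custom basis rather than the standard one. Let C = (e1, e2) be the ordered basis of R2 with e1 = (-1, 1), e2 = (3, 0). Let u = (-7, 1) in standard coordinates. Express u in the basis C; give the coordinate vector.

(1, -2)

[u]_C is the unique c with M c = u, where M has columns e1, e2.
System: -c_1 + 3c_2 = -7, c_1 + 0c_2 = 1; solving gives c_1 = 1, c_2 = -2.
Check: e1 - 2e2 = (-7, 1).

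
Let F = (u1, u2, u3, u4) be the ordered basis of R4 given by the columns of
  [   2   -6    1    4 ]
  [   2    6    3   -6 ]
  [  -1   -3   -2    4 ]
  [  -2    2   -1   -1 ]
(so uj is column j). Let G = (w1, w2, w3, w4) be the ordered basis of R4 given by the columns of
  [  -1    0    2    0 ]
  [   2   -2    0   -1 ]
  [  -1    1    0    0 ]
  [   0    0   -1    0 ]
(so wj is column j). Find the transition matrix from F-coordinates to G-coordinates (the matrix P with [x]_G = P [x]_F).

[[2, 2, 1, -2], [1, -1, -1, 2], [2, -2, 1, 1], [0, 0, 1, -2]]

Column j of P is [uj]_G, since P maps F-coordinates to G-coordinates.
Expressing u1 in G: u1 = 2w1 + w2 + 2w3 + 0·w4, so column 1 of P is <2, 1, 2, 0>.
Doing the same for each uj gives P = [[2, 2, 1, -2], [1, -1, -1, 2], [2, -2, 1, 1], [0, 0, 1, -2]].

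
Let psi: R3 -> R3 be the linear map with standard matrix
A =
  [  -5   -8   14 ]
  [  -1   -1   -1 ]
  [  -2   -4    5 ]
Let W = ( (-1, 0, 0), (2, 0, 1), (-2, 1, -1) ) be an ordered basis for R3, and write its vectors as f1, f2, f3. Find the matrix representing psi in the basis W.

Let P have columns f1, ..., f3. Then [psi]_W = P^(-1) A P.
Here det P = 1, so P^(-1) is integer; computing A P first and then P^(-1)(A P) gives [[-1, -2, 2], [3, -2, -3], [1, -3, 2]].

[[-1, -2, 2], [3, -2, -3], [1, -3, 2]]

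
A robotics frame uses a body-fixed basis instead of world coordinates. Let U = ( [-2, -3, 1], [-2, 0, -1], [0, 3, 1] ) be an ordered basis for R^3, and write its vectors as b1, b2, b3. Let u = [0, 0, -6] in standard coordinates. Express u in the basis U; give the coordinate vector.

[-2, 2, -2]

[u]_U is the unique c with M c = u, where M has columns b1, ..., b3.
Row-reducing the augmented matrix [M | u] gives c = (-2, 2, -2).
Check: -2b1 + 2b2 - 2b3 = [0, 0, -6].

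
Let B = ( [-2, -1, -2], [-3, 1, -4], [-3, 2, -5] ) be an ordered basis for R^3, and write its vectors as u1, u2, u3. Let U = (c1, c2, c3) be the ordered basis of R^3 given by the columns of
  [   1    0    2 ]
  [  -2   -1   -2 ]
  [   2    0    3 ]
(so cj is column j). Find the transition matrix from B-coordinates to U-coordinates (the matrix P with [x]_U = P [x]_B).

[[2, 1, -1], [1, 1, 2], [-2, -2, -1]]

Column j of P is [uj]_U, since P maps B-coordinates to U-coordinates.
Expressing u1 in U: u1 = 2c1 + c2 - 2c3, so column 1 of P is [2, 1, -2].
Doing the same for each uj gives P = [[2, 1, -1], [1, 1, 2], [-2, -2, -1]].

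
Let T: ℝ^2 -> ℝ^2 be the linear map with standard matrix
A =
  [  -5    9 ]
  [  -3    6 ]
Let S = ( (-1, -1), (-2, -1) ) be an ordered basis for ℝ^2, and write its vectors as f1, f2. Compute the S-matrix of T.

[[2, 1], [1, -1]]

The j-th column of [T]_S is [T(fj)]_S.
T(f1) = A f1 = (-4, -3) = 2f1 + f2, so column 1 is (2, 1).
Repeating for f2 and assembling the columns gives [[2, 1], [1, -1]].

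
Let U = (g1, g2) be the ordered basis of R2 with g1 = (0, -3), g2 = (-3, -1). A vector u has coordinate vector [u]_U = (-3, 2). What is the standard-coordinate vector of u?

(-6, 7)

The coordinates say u = -3g1 + 2g2; adding the scaled basis vectors gives (-6, 7).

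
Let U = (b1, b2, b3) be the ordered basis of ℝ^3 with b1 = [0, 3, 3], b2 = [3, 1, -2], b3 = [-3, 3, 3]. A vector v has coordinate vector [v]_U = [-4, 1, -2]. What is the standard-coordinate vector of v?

By definition v = -4b1 + b2 - 2b3.
Summing componentwise gives [9, -17, -20].

[9, -17, -20]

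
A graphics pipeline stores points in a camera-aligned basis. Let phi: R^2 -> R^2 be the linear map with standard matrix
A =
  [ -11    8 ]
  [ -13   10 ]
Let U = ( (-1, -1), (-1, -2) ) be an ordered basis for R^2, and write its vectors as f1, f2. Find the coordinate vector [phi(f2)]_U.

Column 2 of [phi]_U is the U-coordinate vector of phi(f2).
In standard coordinates phi(f2) = A f2 = (-5, -7).
Converting to U: (-5, -7) = 3f1 + 2f2, so the coordinate vector is (3, 2).

(3, 2)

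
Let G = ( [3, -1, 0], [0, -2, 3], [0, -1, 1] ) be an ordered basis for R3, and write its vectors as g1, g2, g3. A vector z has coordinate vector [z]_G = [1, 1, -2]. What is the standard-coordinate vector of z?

By definition z = g1 + g2 - 2g3.
Summing componentwise gives [3, -1, 1].

[3, -1, 1]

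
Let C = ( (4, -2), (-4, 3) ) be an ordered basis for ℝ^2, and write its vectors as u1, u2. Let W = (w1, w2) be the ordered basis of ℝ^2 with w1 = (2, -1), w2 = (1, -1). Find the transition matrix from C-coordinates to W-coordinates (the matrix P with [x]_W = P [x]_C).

Column j of P is [uj]_W, since P maps C-coordinates to W-coordinates.
Expressing u1 in W: u1 = 2w1 + 0·w2, so column 1 of P is (2, 0).
Doing the same for each uj gives P = [[2, -1], [0, -2]].

[[2, -1], [0, -2]]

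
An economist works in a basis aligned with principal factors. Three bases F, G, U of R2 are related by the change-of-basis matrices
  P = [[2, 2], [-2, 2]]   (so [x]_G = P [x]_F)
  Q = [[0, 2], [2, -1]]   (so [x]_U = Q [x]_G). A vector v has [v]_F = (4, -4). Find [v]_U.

Apply P to get G-coordinates (0, -16), then Q to get U-coordinates.
The result is [v]_U = (-32, 16).

(-32, 16)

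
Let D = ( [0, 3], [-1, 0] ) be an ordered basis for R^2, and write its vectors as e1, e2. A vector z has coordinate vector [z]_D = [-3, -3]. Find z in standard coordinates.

[3, -9]

The coordinates say z = -3e1 - 3e2; adding the scaled basis vectors gives [3, -9].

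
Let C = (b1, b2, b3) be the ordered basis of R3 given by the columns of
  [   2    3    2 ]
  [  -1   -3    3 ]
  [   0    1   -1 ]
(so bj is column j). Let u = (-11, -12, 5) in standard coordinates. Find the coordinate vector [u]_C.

(-3, 1, -4)

We seek scalars with c_1 b1 + ... + c_3 b3 = u; equivalently solve M c = u where the columns of M are b1, ..., b3.
Row-reducing the augmented matrix [M | u] gives c = (-3, 1, -4).
Check: -3b1 + b2 - 4b3 = (-11, -12, 5).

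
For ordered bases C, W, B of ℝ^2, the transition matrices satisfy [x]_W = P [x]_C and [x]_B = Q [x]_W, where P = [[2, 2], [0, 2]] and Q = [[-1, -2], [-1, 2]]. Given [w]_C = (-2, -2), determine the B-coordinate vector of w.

First [w]_W = P [w]_C = (-8, -4).
Then [w]_B = Q [w]_W = (16, 0).

(16, 0)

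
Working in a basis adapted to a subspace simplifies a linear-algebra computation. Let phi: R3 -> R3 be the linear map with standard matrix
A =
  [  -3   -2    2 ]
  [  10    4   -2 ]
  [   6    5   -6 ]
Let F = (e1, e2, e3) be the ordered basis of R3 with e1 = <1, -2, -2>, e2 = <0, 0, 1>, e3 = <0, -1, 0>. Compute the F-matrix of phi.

Let P have columns e1, ..., e3. Then [phi]_F = P^(-1) A P.
Here det P = 1, so P^(-1) is integer; computing A P first and then P^(-1)(A P) gives [[-3, 2, 2], [2, -2, -1], [0, -2, 0]].

[[-3, 2, 2], [2, -2, -1], [0, -2, 0]]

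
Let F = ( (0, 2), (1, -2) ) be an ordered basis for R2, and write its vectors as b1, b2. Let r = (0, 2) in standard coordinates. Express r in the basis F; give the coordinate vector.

We seek scalars with c_1 b1 + c_2 b2 = r; equivalently solve M c = r where the columns of M are b1, b2.
System: 0c_1 + c_2 = 0, 2c_1 - 2c_2 = 2; solving gives c_1 = 1, c_2 = 0.
Check: b1 + 0·b2 = (0, 2).

(1, 0)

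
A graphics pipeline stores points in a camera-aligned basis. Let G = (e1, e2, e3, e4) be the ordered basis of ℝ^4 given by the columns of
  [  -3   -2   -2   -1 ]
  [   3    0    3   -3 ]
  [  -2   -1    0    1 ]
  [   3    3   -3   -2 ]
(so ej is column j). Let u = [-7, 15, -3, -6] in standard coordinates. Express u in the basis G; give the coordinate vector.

Write u = c_1 e1 + ... + c_4 e4 and solve for the c_i.
Row-reducing the augmented matrix [M | u] gives c = (3, -3, 2, 0).
Check: 3e1 - 3e2 + 2e3 + 0·e4 = [-7, 15, -3, -6].

[3, -3, 2, 0]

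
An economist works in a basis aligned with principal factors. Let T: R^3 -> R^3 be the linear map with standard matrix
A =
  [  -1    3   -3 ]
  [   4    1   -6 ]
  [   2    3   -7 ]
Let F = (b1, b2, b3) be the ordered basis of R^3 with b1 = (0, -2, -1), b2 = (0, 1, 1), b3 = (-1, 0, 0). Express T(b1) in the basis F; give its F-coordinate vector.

Column 1 of [T]_F is the F-coordinate vector of T(b1).
In standard coordinates T(b1) = A b1 = (-3, 4, 1).
Converting to F: (-3, 4, 1) = -3b1 - 2b2 + 3b3, so the coordinate vector is (-3, -2, 3).

(-3, -2, 3)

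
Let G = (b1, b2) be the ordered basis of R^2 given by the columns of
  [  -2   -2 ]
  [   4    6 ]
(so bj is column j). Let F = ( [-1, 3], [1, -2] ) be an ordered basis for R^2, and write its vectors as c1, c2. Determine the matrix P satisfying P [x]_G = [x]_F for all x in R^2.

[[0, 2], [-2, 0]]

Take x = bj: its G-coordinates are the j-th standard unit vector, so P e_j — column j of P — equals [bj]_F.
b1 = 0·c1 - 2c2, giving column 1 = [0, -2]; repeating for each j gives P = [[0, 2], [-2, 0]].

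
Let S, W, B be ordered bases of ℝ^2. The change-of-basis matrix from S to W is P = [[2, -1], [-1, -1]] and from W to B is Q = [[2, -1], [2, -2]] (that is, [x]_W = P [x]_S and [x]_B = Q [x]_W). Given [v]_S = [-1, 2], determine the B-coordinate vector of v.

First [v]_W = P [v]_S = [-4, -1].
Then [v]_B = Q [v]_W = [-7, -6].

[-7, -6]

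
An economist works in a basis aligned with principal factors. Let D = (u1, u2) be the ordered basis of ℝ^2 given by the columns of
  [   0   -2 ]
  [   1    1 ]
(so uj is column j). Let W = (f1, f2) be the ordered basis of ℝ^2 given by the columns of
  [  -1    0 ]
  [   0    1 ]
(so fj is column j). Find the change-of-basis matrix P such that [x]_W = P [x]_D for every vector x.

[[0, 2], [1, 1]]

Let M have columns uj and N have columns fj. Then for every x, N [x]_W = x = M [x]_D, so P = N^(-1) M.
Since det N = -1, N^(-1) has integer entries; multiplying gives P = [[0, 2], [1, 1]].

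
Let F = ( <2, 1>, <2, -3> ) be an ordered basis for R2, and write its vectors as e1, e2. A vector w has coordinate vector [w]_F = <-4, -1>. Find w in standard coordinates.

The coordinates say w = -4e1 - e2; adding the scaled basis vectors gives <-10, -1>.

<-10, -1>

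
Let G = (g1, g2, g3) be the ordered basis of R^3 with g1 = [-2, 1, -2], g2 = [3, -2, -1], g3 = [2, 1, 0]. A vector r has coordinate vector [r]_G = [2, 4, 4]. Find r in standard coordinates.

r = M [r]_G, where M has columns g1, ..., g3.
Carrying out the matrix-vector product, r = [16, -2, -8].

[16, -2, -8]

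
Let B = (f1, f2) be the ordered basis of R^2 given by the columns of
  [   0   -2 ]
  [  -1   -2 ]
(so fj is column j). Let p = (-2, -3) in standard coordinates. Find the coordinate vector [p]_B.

Write p = c_1 f1 + c_2 f2 and solve for the c_i.
System: 0c_1 - 2c_2 = -2, -c_1 - 2c_2 = -3; solving gives c_1 = 1, c_2 = 1.
Check: f1 + f2 = (-2, -3).

(1, 1)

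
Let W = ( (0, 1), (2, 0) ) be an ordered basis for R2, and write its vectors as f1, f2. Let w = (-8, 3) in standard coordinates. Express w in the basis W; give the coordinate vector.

We seek scalars with c_1 f1 + c_2 f2 = w; equivalently solve M c = w where the columns of M are f1, f2.
System: 0c_1 + 2c_2 = -8, c_1 + 0c_2 = 3; solving gives c_1 = 3, c_2 = -4.
Check: 3f1 - 4f2 = (-8, 3).

(3, -4)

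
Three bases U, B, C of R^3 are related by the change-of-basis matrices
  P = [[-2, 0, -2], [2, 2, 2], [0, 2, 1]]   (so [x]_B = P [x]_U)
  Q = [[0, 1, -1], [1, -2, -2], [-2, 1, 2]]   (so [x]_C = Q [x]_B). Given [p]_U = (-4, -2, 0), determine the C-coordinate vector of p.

(-8, 40, -36)

Composing the changes, [p]_C = Q P [p]_U.
Q P = [[2, 0, 1], [-6, -8, -8], [6, 6, 8]]; applying this to (-4, -2, 0) gives (-8, 40, -36).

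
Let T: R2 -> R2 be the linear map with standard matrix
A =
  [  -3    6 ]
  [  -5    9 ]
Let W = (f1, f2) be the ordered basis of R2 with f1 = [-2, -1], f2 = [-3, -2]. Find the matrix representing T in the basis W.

The j-th column of [T]_W is [T(fj)]_W.
T(f1) = A f1 = [0, 1] = 3f1 - 2f2, so column 1 is [3, -2].
Repeating for f2 and assembling the columns gives [[3, -3], [-2, 3]].

[[3, -3], [-2, 3]]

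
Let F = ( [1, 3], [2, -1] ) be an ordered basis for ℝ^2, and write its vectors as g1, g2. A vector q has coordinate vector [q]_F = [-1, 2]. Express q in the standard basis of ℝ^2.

By definition q = -g1 + 2g2.
Summing componentwise gives [3, -5].

[3, -5]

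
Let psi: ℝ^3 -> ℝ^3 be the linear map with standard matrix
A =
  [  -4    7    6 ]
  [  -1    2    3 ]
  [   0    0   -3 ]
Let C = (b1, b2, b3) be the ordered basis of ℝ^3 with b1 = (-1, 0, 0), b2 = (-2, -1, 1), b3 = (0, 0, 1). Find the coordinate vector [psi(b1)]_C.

Compute psi(b1) = A b1 = (4, 1, 0) in standard coordinates.
Then write this in C-coordinates: solve for y in y_1 b1 + ... + y_3 b3 = (4, 1, 0).
This gives y = (-2, -1, 1), which is column 1 of [psi]_C.

(-2, -1, 1)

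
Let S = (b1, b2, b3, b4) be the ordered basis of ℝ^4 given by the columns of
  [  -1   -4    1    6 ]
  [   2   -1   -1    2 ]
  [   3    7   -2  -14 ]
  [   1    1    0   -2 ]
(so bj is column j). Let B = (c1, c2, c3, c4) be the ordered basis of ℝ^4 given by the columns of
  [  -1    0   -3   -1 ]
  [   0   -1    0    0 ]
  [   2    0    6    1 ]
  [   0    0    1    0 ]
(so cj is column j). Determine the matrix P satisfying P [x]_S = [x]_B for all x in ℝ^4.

Take x = bj: its S-coordinates are the j-th standard unit vector, so P e_j — column j of P — equals [bj]_B.
b1 = -c1 - 2c2 + c3 - c4, giving column 1 = <-1, -2, 1, -1>; repeating for each j gives P = [[-1, 0, -1, -2], [-2, 1, 1, -2], [1, 1, 0, -2], [-1, 1, 0, 2]].

[[-1, 0, -1, -2], [-2, 1, 1, -2], [1, 1, 0, -2], [-1, 1, 0, 2]]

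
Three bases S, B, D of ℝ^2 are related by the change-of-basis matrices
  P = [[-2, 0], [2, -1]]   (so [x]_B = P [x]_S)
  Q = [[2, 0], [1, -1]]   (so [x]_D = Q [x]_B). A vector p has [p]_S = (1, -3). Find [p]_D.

First [p]_B = P [p]_S = (-2, 5).
Then [p]_D = Q [p]_B = (-4, -7).

(-4, -7)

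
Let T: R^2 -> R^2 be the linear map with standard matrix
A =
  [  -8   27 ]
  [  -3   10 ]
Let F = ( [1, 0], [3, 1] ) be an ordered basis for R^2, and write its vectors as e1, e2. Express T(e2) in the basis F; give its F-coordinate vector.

Compute T(e2) = A e2 = [3, 1] in standard coordinates.
Then write this in F-coordinates: solve for y in y_1 e1 + y_2 e2 = [3, 1].
This gives y = [0, 1], which is column 2 of [T]_F.

[0, 1]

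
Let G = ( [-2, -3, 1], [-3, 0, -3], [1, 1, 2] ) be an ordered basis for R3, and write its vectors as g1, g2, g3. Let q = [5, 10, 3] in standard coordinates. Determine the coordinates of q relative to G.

[-2, 1, 4]

Write q = c_1 g1 + ... + c_3 g3 and solve for the c_i.
Row-reducing the augmented matrix [M | q] gives c = (-2, 1, 4).
Check: -2g1 + g2 + 4g3 = [5, 10, 3].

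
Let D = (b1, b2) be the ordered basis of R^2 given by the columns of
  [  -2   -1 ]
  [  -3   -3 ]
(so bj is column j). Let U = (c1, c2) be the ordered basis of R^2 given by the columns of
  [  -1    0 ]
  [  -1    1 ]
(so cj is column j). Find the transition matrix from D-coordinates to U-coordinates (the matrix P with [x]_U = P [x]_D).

[[2, 1], [-1, -2]]

Column j of P is [bj]_U, since P maps D-coordinates to U-coordinates.
Expressing b1 in U: b1 = 2c1 - c2, so column 1 of P is [2, -1].
Doing the same for each bj gives P = [[2, 1], [-1, -2]].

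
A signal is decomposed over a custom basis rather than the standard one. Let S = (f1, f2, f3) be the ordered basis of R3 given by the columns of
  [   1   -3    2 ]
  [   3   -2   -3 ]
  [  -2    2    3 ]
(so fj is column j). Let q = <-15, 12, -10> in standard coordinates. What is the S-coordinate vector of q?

<2, 3, -4>

Write q = c_1 f1 + ... + c_3 f3 and solve for the c_i.
Row-reducing the augmented matrix [M | q] gives c = (2, 3, -4).
Check: 2f1 + 3f2 - 4f3 = <-15, 12, -10>.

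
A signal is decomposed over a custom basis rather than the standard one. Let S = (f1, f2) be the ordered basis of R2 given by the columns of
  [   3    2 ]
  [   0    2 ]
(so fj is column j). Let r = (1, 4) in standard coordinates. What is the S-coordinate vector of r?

[r]_S is the unique c with M c = r, where M has columns f1, f2.
System: 3c_1 + 2c_2 = 1, 0c_1 + 2c_2 = 4; solving gives c_1 = -1, c_2 = 2.
Check: -f1 + 2f2 = (1, 4).

(-1, 2)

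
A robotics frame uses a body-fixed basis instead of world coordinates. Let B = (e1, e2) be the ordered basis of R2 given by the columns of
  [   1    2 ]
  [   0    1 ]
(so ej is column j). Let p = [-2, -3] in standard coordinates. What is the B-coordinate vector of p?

[4, -3]

[p]_B is the unique c with M c = p, where M has columns e1, e2.
System: c_1 + 2c_2 = -2, 0c_1 + c_2 = -3; solving gives c_1 = 4, c_2 = -3.
Check: 4e1 - 3e2 = [-2, -3].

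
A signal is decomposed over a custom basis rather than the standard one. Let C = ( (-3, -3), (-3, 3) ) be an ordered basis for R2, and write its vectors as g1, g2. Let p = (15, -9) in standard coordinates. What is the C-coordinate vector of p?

(-1, -4)

[p]_C is the unique c with M c = p, where M has columns g1, g2.
System: -3c_1 - 3c_2 = 15, -3c_1 + 3c_2 = -9; solving gives c_1 = -1, c_2 = -4.
Check: -g1 - 4g2 = (15, -9).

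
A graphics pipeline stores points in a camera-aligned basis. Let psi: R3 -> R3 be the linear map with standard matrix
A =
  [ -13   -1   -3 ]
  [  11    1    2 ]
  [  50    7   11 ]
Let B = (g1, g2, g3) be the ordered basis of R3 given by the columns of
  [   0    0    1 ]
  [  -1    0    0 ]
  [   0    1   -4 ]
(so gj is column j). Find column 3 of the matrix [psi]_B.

Column 3 of [psi]_B is the B-coordinate vector of psi(g3).
In standard coordinates psi(g3) = A g3 = (-1, 3, 6).
Converting to B: (-1, 3, 6) = -3g1 + 2g2 - g3, so the coordinate vector is (-3, 2, -1).

(-3, 2, -1)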